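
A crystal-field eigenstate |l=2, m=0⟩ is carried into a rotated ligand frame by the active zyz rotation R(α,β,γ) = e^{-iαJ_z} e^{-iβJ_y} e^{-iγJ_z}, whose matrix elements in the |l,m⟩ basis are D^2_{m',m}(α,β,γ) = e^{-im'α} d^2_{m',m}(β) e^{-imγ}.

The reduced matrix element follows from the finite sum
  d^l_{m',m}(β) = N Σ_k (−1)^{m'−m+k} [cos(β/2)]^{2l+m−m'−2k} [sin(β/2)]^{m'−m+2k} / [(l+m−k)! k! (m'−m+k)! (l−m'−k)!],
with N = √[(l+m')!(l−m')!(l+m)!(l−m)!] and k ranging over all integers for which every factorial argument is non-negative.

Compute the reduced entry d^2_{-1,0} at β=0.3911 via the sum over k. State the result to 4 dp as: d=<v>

d=0.4316

d^2_{-1,0}(β=0.3911) via the finite sum:
c=cos(0.391100/2)=0.980941, s=sin(0.391100/2)=0.194306; N=√[1·6·2·2]=4.898979
k: max(0,(0)−(-1))=1 … min(2+(0),2−(-1))=2
  k=1: (−1)^0·4.8990/(2)·0.9809^3·0.1943^1 = +0.449253
  k=2: (−1)^1·4.8990/(2)·0.9809^1·0.1943^3 = -0.017627
d^2_{-1,0}(0.3911) = +0.449253 -0.017627 = +0.431626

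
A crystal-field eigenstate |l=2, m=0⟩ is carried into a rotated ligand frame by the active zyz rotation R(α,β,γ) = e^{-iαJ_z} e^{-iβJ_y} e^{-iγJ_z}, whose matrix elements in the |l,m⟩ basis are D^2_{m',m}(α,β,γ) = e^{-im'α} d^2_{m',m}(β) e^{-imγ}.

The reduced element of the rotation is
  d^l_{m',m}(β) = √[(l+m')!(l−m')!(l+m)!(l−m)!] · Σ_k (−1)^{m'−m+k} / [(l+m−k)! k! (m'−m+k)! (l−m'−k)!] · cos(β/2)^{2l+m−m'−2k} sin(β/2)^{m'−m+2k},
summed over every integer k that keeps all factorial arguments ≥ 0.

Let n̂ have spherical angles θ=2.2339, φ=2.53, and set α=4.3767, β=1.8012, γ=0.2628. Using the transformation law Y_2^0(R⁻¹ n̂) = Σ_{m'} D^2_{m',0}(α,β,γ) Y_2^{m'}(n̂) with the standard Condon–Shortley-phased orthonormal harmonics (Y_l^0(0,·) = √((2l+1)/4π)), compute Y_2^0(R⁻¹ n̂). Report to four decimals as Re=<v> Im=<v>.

Re=-0.3110 Im=0.0000

Need the full column D^2_{m',0} for m'=−2..2 at α=4.3767, β=1.8012, γ=0.2628.
cos(β/2)=0.621140, sin(β/2)=0.783700
d^2_{-2,0}: single k=2 term ⇒ +0.580435;  D = -0.454461+0.361069i
d^2_{-1,0}: k∈[1..2] ⇒ +0.460038 -0.732342 = -0.272305;  D = +0.089702+0.257105i
d^2_{0,0}: k∈[0..2] ⇒ +0.148853 -0.947847 +0.377224 = -0.421770;  D = -0.421770+0.000000i
d^2_{1,0}: k∈[0..1] ⇒ -0.460038 +0.732342 = +0.272305;  D = -0.089702+0.257105i
d^2_{2,0}: single k=0 term ⇒ +0.580435;  D = -0.454461-0.361069i
Y_2^{m'}(θ=2.2339,φ=2.53) and Σ D·Y over m':
  (-0.4545+0.3611i)·(+0.0817+0.2256i)  (+0.0897+0.2571i)·(+0.3068+0.2152i)  (-0.4218+0.0000i)·(+0.0431+0.0000i)  (-0.0897+0.2571i)·(-0.3068+0.2152i)  (-0.4545-0.3611i)·(+0.0817-0.2256i)
Y_2^0(R⁻¹ n̂) = -0.310960+0.000000i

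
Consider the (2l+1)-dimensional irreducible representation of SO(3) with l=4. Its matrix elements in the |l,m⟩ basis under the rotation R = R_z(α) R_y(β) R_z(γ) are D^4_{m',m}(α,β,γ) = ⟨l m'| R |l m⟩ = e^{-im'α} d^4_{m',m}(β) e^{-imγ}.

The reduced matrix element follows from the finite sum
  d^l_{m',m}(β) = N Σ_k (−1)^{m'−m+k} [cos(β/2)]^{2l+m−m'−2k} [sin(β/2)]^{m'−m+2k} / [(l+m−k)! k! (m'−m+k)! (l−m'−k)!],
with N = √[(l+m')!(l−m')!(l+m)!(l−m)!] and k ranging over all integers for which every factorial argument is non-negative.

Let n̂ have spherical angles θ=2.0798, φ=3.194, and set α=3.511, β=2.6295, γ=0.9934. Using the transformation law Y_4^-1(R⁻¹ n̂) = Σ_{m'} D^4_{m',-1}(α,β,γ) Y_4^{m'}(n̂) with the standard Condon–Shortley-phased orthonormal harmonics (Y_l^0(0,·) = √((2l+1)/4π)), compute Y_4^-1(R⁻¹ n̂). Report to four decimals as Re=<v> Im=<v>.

Re=-0.3561 Im=-0.1861

Need the full column D^4_{m',-1} for m'=−4..4 at α=3.5110, β=2.6295, γ=0.9934.
cos(β/2)=0.253258, sin(β/2)=0.967399
d^4_{-4,-1}: single k=3 term ⇒ +0.007059;  D = -0.005530+0.004386i
d^4_{-3,-1}: k∈[2..3] ⇒ +0.001960 -0.047664 = -0.045704;  D = -0.023138+0.039415i
d^4_{-2,-1}: k∈[1..3] ⇒ +0.000274 -0.020010 +0.194640 = +0.174904;  D = -0.028110+0.172631i
d^4_{-1,-1}: k∈[0..3] ⇒ +0.000017 -0.003704 +0.108092 -0.525725 = -0.421320;  D = +0.087000+0.412240i
d^4_{0,-1}: k∈[0..3] ⇒ -0.000289 +0.025310 -0.369303 +0.898083 = +0.553802;  D = +0.302290+0.464023i
d^4_{1,-1}: k∈[0..3] ⇒ +0.002469 -0.108092 +0.788588 -0.767087 = -0.084122;  D = +0.068269+0.049151i
d^4_{2,-1}: k∈[0..2] ⇒ -0.013340 +0.291959 -0.851997 = -0.573377;  D = -0.554896-0.144402i
d^4_{3,-1}: k∈[0..1] ⇒ +0.047664 -0.417282 = -0.369617;  D = +0.367183-0.042347i
d^4_{4,-1}: single k=0 term ⇒ -0.102994;  D = -0.091153+0.047946i
Y_4^{m'}(θ=2.0798,φ=3.194) and Σ D·Y over m':
  (-0.0055+0.0044i)·(+0.2517-0.0535i)  (-0.0231+0.0394i)·(+0.4011-0.0636i)  (-0.0281+0.1726i)·(+0.1680-0.0177i)  (+0.0870+0.4122i)·(-0.2689+0.0141i)  (+0.3023+0.4640i)·(-0.2275+0.0000i)  (+0.0683+0.0492i)·(+0.2689+0.0141i)  (-0.5549-0.1444i)·(+0.1680+0.0177i)  (+0.3672-0.0423i)·(-0.4011-0.0636i)  (-0.0912+0.0479i)·(+0.2517+0.0535i)
Y_4^-1(R⁻¹ n̂) = -0.356081-0.186073i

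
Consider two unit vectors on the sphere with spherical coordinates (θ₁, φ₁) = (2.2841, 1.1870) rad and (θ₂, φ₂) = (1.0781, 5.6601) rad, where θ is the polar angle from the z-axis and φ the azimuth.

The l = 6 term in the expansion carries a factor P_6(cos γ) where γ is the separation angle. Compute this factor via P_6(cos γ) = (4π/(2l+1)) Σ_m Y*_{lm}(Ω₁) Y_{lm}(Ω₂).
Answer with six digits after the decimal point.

Term-by-term m-sum for l=6 (normalisation 4π/13 = 0.966644):
  [-6]  conj(Y_{6,-6})(Ω₁) = 0.06038 + 0.06720j ; Y_{6,-6}(Ω₂) = -0.18690 - 0.12702j ; Δ = -0.00275 - 0.02023j
  [-5]  conj(Y_{6,-5})(Ω₁) = -0.25453 + 0.09239j ; Y_{6,-5}(Ω₂) = -0.42011 + 0.01100j ; Δ = 0.10591 - 0.04161j
  [-4]  conj(Y_{6,-4})(Ω₁) = 0.01541 - 0.43254j ; Y_{6,-4}(Ω₂) = -0.25021 + 0.18991j ; Δ = 0.07829 + 0.11115j
  [-3]  conj(Y_{6,-3})(Ω₁) = 0.28781 + 0.12832j ; Y_{6,-3}(Ω₂) = 0.03340 - 0.10855j ; Δ = 0.02354 - 0.02696j
  [-2]  conj(Y_{6,-2})(Ω₁) = 0.08810 - 0.08501j ; Y_{6,-2}(Ω₂) = -0.11091 - 0.32956j ; Δ = -0.03779 - 0.01960j
  [-1]  conj(Y_{6,-1})(Ω₁) = 0.13703 + 0.33933j ; Y_{6,-1}(Ω₂) = -0.00838 - 0.00602j ; Δ = 0.00090 - 0.00367j
  [+0]  conj(Y_{6,0})(Ω₁) = 0.02176 + 0.00000j ; Y_{6,0}(Ω₂) = 0.33763 + 0.00000j ; Δ = 0.00735 + 0.00000j
  [+1]  conj(Y_{6,1})(Ω₁) = -0.13703 + 0.33933j ; Y_{6,1}(Ω₂) = 0.00838 - 0.00602j ; Δ = 0.00090 + 0.00367j
  [+2]  conj(Y_{6,2})(Ω₁) = 0.08810 + 0.08501j ; Y_{6,2}(Ω₂) = -0.11091 + 0.32956j ; Δ = -0.03779 + 0.01960j
  [+3]  conj(Y_{6,3})(Ω₁) = -0.28781 + 0.12832j ; Y_{6,3}(Ω₂) = -0.03340 - 0.10855j ; Δ = 0.02354 + 0.02696j
  [+4]  conj(Y_{6,4})(Ω₁) = 0.01541 + 0.43254j ; Y_{6,4}(Ω₂) = -0.25021 - 0.18991j ; Δ = 0.07829 - 0.11115j
  [+5]  conj(Y_{6,5})(Ω₁) = 0.25453 + 0.09239j ; Y_{6,5}(Ω₂) = 0.42011 + 0.01100j ; Δ = 0.10591 + 0.04161j
  [+6]  conj(Y_{6,6})(Ω₁) = 0.06038 - 0.06720j ; Y_{6,6}(Ω₂) = -0.18690 + 0.12702j ; Δ = -0.00275 + 0.02023j
Σ over m = 0.34355 + 0.00000j; ×(4π/13) → 0.33209 + 0.00000j. Real part: 0.332087

0.332087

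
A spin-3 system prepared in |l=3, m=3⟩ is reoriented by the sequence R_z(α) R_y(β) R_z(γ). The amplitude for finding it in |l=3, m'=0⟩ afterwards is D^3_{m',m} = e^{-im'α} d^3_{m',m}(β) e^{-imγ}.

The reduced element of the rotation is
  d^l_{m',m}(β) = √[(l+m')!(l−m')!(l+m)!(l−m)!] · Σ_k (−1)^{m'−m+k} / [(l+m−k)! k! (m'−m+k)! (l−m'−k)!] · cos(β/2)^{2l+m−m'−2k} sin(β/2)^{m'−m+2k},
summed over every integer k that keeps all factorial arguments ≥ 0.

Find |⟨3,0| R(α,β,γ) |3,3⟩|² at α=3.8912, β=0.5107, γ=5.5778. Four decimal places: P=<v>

P=0.0043

D^3_{0,3}(3.8912,0.5107,5.5778) = e^{-i·0·3.8912}·d^3_{0,3}(0.5107)·e^{-i·3·5.5778}. Compute d first:
c=cos(0.510700/2)=0.967575, s=sin(0.510700/2)=0.252584; N=√[6·6·720·1]=160.996894
k: max(0,(3)−(0))=3 … min(3+(3),3−(0))=3
  k=3: (−1)^0·160.9969/(36)·0.9676^3·0.2526^3 = +0.065281
d^3_{0,3}(0.5107) = +0.065281
|D^3_{0,3}|² = |d^3_{0,3}(β)|² = (+0.065281)² = 0.004262 (the z-rotation phases have unit modulus)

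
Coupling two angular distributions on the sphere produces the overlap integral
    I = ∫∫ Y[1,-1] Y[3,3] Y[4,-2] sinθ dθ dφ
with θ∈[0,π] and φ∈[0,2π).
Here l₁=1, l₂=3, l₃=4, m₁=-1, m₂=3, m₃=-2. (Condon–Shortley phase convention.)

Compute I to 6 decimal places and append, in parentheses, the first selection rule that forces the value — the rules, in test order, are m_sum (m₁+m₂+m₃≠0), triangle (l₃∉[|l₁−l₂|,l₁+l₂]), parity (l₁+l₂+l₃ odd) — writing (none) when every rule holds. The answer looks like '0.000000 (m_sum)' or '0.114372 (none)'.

m-sum 0 ✓  L=8 even ✓  2≤4≤4 ✓
Π(2lᵢ+1) = 3×7×9 = 189
triangle coeff Δ(1,3,4) = 1/252
Σ_t [0,0]: t=0:+1/36 = 1/36
(3j)²=4/63 [(1 3 4; 0 0 0)], sign=+1
Σ_t [0,0]: t=0:+1/1440 = 1/1440
(3j)²=1/252 [(1 3 4; -1 3 -2)], sign=+1
⇒ 4πI² = 1/21
I = (+1)√(1/21/(4π)) = 0.06155813
No selection rule forces the value: the integral is nonzero (none).

0.061558 (none)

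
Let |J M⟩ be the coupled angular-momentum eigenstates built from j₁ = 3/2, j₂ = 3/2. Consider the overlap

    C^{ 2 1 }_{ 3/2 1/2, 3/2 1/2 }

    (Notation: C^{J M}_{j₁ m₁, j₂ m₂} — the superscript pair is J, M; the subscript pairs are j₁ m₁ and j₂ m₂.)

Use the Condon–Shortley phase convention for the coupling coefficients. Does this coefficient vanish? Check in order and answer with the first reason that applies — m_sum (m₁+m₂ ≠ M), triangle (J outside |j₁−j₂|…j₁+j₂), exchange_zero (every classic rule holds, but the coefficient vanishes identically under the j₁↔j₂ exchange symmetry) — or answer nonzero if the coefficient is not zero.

exchange_zero

m-sum: m₁+m₂ = 1/2+1/2 = 1, M = 1  ✓
triangle: |j₁−j₂| = 0 ≤ J = 2 ≤ j₁+j₂ = 3  ✓
exchange: j₁=j₂ and m₁=m₂, and (−1)^(j₁+j₂−J) = (−1)^1 = −1 forces ⟨j₁m₁;j₂m₂|JM⟩ = −⟨j₂m₂;j₁m₁|JM⟩ = −⟨j₁m₁;j₂m₂|JM⟩ ⇒ the coefficient vanishes identically
Racah sum check: Σ_k collapses to 0 ⇒ CG = 0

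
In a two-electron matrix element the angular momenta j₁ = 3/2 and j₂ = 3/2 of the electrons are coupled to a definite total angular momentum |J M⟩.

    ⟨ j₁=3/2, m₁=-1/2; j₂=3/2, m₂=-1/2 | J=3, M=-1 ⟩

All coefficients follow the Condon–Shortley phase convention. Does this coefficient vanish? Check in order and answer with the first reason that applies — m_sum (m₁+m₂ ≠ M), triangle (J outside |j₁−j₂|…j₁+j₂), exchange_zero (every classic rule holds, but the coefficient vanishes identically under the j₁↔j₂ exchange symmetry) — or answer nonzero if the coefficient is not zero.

m-sum: m₁+m₂ = -1/2+(-1/2) = -1, M = -1  ✓
triangle: |j₁−j₂| = 0 ≤ J = 3 ≤ j₁+j₂ = 3  ✓
exchange: j₁=j₂, m₁=m₂ with (−1)^(j₁+j₂−J) = (−1)^0 = +1 — symmetry imposes no zero
value check: CG = +√(3/5) = +0.774597 ≠ 0

nonzero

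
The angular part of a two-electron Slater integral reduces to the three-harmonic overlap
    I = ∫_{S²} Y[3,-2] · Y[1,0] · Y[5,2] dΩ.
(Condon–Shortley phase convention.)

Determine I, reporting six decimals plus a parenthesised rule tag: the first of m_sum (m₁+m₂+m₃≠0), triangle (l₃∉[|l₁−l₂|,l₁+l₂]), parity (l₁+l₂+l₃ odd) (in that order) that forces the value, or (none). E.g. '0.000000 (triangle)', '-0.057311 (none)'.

0.000000 (triangle)

triangle: need 2≤l₃≤4, have 5; I=0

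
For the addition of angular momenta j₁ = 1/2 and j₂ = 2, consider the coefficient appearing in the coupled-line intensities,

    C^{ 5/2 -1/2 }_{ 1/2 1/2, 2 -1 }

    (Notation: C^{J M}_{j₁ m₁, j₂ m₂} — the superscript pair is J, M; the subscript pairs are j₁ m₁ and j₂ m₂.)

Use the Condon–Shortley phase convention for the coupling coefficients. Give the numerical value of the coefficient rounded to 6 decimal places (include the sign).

triangle: 0!×1!×4!/6! = 24/720
(j±m)!: 1!×0!×1!×3!×2!×3! = 72
prefactor² = (2J+1)×Δ×N² = 72/5
  k=0: +1/(0!×0!×0!×1!×1!×3!) = 1/6
Σ = 1/6  ⇒  CG² = 72/5×(1/6)² = 2/5
CG = +√(2/5) = +0.632456

+0.632456  (= +√(2/5))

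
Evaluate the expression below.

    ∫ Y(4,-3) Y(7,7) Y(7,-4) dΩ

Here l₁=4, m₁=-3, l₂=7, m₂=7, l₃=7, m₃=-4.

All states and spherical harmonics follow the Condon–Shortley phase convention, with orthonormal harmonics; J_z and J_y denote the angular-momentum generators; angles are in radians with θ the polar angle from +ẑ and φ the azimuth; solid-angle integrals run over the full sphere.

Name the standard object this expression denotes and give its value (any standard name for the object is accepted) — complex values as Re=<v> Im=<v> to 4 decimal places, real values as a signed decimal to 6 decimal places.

This is a Gaunt coefficient — the integral of a triple product of spherical harmonics over the sphere.
Rules hold: Σm=0, L=18 even, 3≤7≤11.
N = 9·15·15 = 2025
Δ = 4!·4!·10!/19! = 1/58198140
Racah Σ t=0..4: t=0:+1/17418240 t=1:−1/622080 t=2:+1/230400 t=3:−1/622080 t=4:+1/17418240 = 1/806400
⇒ 3j(4 7 7; 0 0 0)² = 2268/230945, sgn -1
Racah Σ t=4..4: t=4:+1/522547200 = 1/522547200
⇒ 3j(4 7 7; -3 7 -4)² = 77/11628, sgn -1
4πI² = N·(3j₀)²·(3jₘ)² = 178605/1356277
I = +1·√(0.131688/4π) = 0.10236881

Gaunt coefficient, +0.102369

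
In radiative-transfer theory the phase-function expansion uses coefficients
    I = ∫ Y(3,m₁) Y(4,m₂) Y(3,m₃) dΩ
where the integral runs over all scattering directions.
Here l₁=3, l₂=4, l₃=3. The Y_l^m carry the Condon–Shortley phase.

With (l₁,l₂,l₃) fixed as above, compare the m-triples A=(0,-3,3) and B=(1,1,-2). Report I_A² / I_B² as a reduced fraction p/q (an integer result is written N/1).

63/32

l's match ⇒ only the (l;m) 3-j factors differ between A and B.
A: triangle coeff Δ(3,4,3) = 1/34650; Σ_t [1,1]: t=1:−1/288 = -1/288; (3j)²=1/22 [(3 4 3; 0 -3 3)], sign=-1
B: triangle coeff Δ(3,4,3) = 1/34650; Σ_t [1,2]: t=1:−1/144 t=2:+1/48 = 1/72; (3j)²=16/693 [(3 4 3; 1 1 -2)], sign=-1
I_A²/I_B² = (1/22)/(16/693) = 63/32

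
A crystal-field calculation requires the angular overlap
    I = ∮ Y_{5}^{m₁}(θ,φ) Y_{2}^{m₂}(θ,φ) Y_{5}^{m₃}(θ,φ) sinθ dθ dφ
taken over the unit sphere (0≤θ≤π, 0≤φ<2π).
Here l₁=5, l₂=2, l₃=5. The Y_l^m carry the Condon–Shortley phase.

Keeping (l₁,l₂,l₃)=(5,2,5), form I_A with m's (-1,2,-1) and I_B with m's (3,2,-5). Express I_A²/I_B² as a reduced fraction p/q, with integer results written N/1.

5/1

l's match ⇒ only the (l;m) 3-j factors differ between A and B.
A: triangle coeff Δ(5,2,5) = 1/38610; Σ_t [2,2]: t=2:+1/2304 = 1/2304; (3j)²=5/143 [(5 2 5; -1 2 -1)], sign=+1
B: triangle coeff Δ(5,2,5) = 1/38610; Σ_t [2,2]: t=2:+1/161280 = 1/161280; (3j)²=1/143 [(5 2 5; 3 2 -5)], sign=+1
I_A²/I_B² = (5/143)/(1/143) = 5/1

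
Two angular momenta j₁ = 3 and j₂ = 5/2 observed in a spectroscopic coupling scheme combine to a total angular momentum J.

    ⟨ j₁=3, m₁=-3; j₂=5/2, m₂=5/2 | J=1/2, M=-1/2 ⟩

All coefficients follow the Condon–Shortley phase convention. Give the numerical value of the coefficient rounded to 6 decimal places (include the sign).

j₁+j₂−J=5  J+j₁−j₂=1  J−j₁+j₂=0  j₁+j₂+J+1=7
(j₁±m₁, j₂±m₂, J±M) = (0,6,5,0,0,1)
P² = 28800/7
sum k=5..5:
  [5] −1/120 = -1/120
S = -1/120
C² = P²·S² = 2/7 ; C = -0.534522

−√(2/7) ≈ -0.534522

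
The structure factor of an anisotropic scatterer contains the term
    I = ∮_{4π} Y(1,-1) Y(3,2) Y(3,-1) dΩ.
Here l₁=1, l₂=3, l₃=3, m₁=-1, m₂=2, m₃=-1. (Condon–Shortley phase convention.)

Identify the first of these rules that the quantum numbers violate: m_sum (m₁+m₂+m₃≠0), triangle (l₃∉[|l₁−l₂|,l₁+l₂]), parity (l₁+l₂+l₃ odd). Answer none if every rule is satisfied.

Σmᵢ = 0  ✓
l₃∈[|l₁−l₂|,l₁+l₂]=[2,4], have l₃=3  ✓
Σlᵢ = 7 ⇒ odd  ✗

parity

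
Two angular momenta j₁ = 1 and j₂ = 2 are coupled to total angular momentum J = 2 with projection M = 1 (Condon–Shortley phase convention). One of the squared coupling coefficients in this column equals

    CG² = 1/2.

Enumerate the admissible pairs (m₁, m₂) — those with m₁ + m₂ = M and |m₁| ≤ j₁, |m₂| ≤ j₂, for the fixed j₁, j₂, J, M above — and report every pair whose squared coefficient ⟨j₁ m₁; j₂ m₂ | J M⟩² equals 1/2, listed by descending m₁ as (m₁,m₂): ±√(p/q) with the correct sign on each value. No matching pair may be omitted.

Admissible pairs with m₁+m₂ = M = 1: (-1,2), (0,1), (1,0)
  (m₁,m₂)=(1,0): CG² = 1/2, CG = +√(1/2)   ← matches the target
  (m₁,m₂)=(0,1): CG² = 1/6, CG = −√(1/6)
  (m₁,m₂)=(-1,2): CG² = 1/3, CG = −√(1/3)
Pairs with CG² = 1/2: (1,0): +√(1/2)

(1,0): +√(1/2)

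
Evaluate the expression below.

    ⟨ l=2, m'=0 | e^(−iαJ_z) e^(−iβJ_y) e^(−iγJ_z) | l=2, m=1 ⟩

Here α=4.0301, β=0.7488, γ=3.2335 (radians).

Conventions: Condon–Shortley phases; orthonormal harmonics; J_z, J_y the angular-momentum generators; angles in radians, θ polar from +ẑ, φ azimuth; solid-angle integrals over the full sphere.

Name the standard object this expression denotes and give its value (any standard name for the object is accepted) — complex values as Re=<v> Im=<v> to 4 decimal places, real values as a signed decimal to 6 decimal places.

This is a Wigner D-matrix element — the rotation-matrix element ⟨l m'| R(α,β,γ) |l m⟩ in the angular-momentum basis.
D^2_{0,1}(4.0301,0.7488,3.2335) = e^{-i·0·4.0301}·d^2_{0,1}(0.7488)·e^{-i·1·3.2335}. Compute d first:
With c≡cos(β/2)=0.930727 and s≡sin(β/2)=0.365714, N=[2·2·6·1]^{1/2}=4.898979
k∈{1,2} keeps every argument non-negative
  k=1: (−1)^0·4.8990/(2)·0.9307^3·0.3657^1 = +0.722245
  k=2: (−1)^1·4.8990/(2)·0.9307^1·0.3657^3 = -0.111512
d^2_{0,1}(0.7488) = +0.722245 -0.111512 = +0.610733
Phases: e^{-i·(0)·4.0301}=+1.000000+0.000000i, e^{-i·(1)·3.2335}=-0.995779+0.091778i ⇒ D=-0.608155+0.056052i

Wigner D-matrix element, Re=-0.6082 Im=0.0561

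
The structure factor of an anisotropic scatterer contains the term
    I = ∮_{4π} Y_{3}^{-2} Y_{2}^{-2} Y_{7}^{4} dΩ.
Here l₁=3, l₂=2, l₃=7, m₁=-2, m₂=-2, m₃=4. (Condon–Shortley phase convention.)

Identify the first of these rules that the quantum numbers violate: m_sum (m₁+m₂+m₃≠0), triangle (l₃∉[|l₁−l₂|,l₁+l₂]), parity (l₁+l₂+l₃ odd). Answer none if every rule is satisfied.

triangle

Σmᵢ = 0  ✓
l₃∈[|l₁−l₂|,l₁+l₂]=[1,5] required, l₃=7 fails  ✗
Σlᵢ = 12 ⇒ even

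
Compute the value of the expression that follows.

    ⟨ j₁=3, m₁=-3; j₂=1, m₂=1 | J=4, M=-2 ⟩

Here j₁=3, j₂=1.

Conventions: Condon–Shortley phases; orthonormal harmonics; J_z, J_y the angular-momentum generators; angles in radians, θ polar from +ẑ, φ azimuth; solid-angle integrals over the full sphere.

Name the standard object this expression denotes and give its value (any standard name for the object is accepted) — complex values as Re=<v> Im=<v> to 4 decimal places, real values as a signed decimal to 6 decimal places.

This is a Clebsch–Gordan (vector-coupling) coefficient.
√[9·0!6!2!/9! · 0!6!2!0!2!6!] = √(518400/7)
  +(−1)^0/∏(0,0,6,2,0,0)! = 1/1440  (running 1/1440)
⟨..|..⟩ = √(518400/7)·(1/1440) = +0.188982

Clebsch–Gordan coefficient, +√(1/28) ≈ +0.188982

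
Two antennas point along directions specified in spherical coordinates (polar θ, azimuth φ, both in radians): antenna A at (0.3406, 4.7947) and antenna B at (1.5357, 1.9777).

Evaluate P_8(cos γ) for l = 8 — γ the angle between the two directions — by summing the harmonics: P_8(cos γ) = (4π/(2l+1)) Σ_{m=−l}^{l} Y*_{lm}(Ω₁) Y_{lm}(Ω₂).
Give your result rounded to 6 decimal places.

-0.214360

Addition theorem: P_8(cos γ) = (4π/17) Σ_m Y*_{lm}(Ω₁) Y_{lm}(Ω₂), m = −8…8:
  term(m=-8) = -0.000035-0.000021i   from Y*(Ω₁)=+0.000063+0.000049i, Y(Ω₂)=-0.509587+0.058158i
  term(m=-7) = +0.000042+0.000050i   from Y*(Ω₁)=-0.000491+0.000756i, Y(Ω₂)=+0.020823-0.068957i
  term(m=-6) = +0.000873+0.002207i   from Y*(Ω₁)=-0.005677-0.003056i, Y(Ω₂)=-0.281499-0.237185i
  term(m=-5) = -0.000146-0.002788i   from Y*(Ω₁)=+0.013170-0.030173i, Y(Ω₂)=+0.075853-0.037934i
  term(m=-4) = +0.010814-0.038709i   from Y*(Ω₁)=+0.116417+0.039777i, Y(Ω₂)=-0.018552-0.326162i
  term(m=-3) = -0.016736+0.024620i   from Y*(Ω₁)=-0.080139+0.317913i, Y(Ω₂)=+0.085292+0.031142i
  term(m=-2) = -0.139355+0.105759i   from Y*(Ω₁)=-0.558264-0.092742i, Y(Ω₂)=+0.212292-0.224710i
  term(m=-1) = +0.039379-0.013251i   from Y*(Ω₁)=+0.036591-0.443543i, Y(Ω₂)=+0.036948+0.085734i
  term(m=+0) = -0.079663-0.000000i   from Y*(Ω₁)=-0.262019-0.000000i, Y(Ω₂)=+0.304035+0.000000i
  term(m=+1) = +0.039379+0.013251i   from Y*(Ω₁)=-0.036591-0.443543i, Y(Ω₂)=-0.036948+0.085734i
  term(m=+2) = -0.139355-0.105759i   from Y*(Ω₁)=-0.558264+0.092742i, Y(Ω₂)=+0.212292+0.224710i
  term(m=+3) = -0.016736-0.024620i   from Y*(Ω₁)=+0.080139+0.317913i, Y(Ω₂)=-0.085292+0.031142i
  term(m=+4) = +0.010814+0.038709i   from Y*(Ω₁)=+0.116417-0.039777i, Y(Ω₂)=-0.018552+0.326162i
  term(m=+5) = -0.000146+0.002788i   from Y*(Ω₁)=-0.013170-0.030173i, Y(Ω₂)=-0.075853-0.037934i
  term(m=+6) = +0.000873-0.002207i   from Y*(Ω₁)=-0.005677+0.003056i, Y(Ω₂)=-0.281499+0.237185i
  term(m=+7) = +0.000042-0.000050i   from Y*(Ω₁)=+0.000491+0.000756i, Y(Ω₂)=-0.020823-0.068957i
  term(m=+8) = -0.000035+0.000021i   from Y*(Ω₁)=+0.000063-0.000049i, Y(Ω₂)=-0.509587-0.058158i
Σ over m = -0.289990-0.000000i; ×(4π/17) → -0.214360-0.000000i. Real part: -0.214360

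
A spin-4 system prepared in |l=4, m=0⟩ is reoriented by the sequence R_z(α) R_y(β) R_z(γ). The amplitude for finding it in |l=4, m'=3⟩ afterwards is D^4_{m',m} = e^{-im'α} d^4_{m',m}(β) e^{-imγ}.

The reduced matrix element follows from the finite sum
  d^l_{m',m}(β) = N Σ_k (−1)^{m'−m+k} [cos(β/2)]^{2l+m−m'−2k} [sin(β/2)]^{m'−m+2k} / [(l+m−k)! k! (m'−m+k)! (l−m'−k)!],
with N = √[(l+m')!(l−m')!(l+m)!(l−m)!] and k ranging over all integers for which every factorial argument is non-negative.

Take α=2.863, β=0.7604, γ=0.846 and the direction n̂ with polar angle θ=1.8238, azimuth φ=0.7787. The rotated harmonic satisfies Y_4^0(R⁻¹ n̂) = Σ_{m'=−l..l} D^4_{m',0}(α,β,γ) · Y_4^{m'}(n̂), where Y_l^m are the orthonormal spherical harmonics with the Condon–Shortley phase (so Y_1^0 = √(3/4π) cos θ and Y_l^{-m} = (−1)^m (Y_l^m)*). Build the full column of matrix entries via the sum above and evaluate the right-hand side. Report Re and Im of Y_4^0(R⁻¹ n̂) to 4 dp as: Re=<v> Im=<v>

Need the full column D^4_{m',0} for m'=−4..4 at α=2.8630, β=0.7604, γ=0.8460.
cos(β/2)=0.928590, sin(β/2)=0.371106
d^4_{-4,0}: single k=4 term ⇒ +0.117988;  D = +0.052002-0.105910i
d^4_{-3,0}: k∈[3..4] ⇒ +0.417522 -0.066685 = +0.350837;  D = -0.235272+0.260258i
d^4_{-2,0}: k∈[2..4] ⇒ +0.837651 -0.356763 +0.021368 = +0.502255;  D = +0.426288-0.265592i
d^4_{-1,0}: k∈[1..4] ⇒ +0.988058 -0.946852 +0.151227 -0.004026 = +0.188409;  D = -0.181144+0.051813i
d^4_{0,0}: k∈[0..4] ⇒ +0.552833 -1.412738 +0.507682 -0.036038 +0.000360 = -0.387901;  D = -0.387901+0.000000i
d^4_{1,0}: k∈[0..3] ⇒ -0.988058 +0.946852 -0.151227 +0.004026 = -0.188409;  D = +0.181144+0.051813i
d^4_{2,0}: k∈[0..2] ⇒ +0.837651 -0.356763 +0.021368 = +0.502255;  D = +0.426288+0.265592i
d^4_{3,0}: k∈[0..1] ⇒ -0.417522 +0.066685 = -0.350837;  D = +0.235272+0.260258i
d^4_{4,0}: single k=0 term ⇒ +0.117988;  D = +0.052002+0.105910i
Y_4^{m'}(θ=1.8238,φ=0.7787) and Σ D·Y over m':
  (+0.0520-0.1059i)·(-0.3887-0.0104i)  (-0.2353+0.2603i)·(+0.1970+0.2051i)  (+0.4263-0.2656i)·(-0.0024+0.1760i)  (-0.1811+0.0518i)·(+0.2090-0.2063i)  (-0.3879+0.0000i)·(+0.1330+0.0000i)  (+0.1811+0.0518i)·(-0.2090-0.2063i)  (+0.4263+0.2656i)·(-0.0024-0.1760i)  (+0.2353+0.2603i)·(-0.1970+0.2051i)  (+0.0520+0.1059i)·(-0.3887+0.0104i)
Y_4^0(R⁻¹ n̂) = -0.256525+0.000000i

Re=-0.2565 Im=0.0000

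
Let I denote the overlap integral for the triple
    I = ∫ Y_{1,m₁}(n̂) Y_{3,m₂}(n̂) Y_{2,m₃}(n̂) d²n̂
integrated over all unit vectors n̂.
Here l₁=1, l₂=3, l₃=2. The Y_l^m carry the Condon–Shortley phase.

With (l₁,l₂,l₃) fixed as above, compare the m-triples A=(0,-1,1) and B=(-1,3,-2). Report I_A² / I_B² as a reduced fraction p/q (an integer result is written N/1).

8/15

Shared (l₁,l₂,l₃)=(1,3,2): N and (l;000)² cancel in I_A²/I_B².
A: Δ = 2!·0!·4!/7! = 1/105; Racah Σ t=1..1: t=1:−1/6 = -1/6; ⇒ 3j(1 3 2; 0 -1 1)² = 8/105, sgn +1
B: Δ = 2!·0!·4!/7! = 1/105; Racah Σ t=2..2: t=2:+1/48 = 1/48; ⇒ 3j(1 3 2; -1 3 -2)² = 1/7, sgn +1
I_A²/I_B² = (8/105)/(1/7) = 8/15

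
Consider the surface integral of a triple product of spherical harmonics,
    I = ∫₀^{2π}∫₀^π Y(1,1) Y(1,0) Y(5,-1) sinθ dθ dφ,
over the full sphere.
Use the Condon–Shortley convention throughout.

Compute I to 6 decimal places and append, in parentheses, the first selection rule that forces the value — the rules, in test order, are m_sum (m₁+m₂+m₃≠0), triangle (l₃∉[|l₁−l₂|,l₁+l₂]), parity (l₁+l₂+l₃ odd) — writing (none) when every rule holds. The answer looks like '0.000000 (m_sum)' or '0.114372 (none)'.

0.000000 (triangle)

l₃=5 ∉ [0,2] — triangle fails ⇒ I = 0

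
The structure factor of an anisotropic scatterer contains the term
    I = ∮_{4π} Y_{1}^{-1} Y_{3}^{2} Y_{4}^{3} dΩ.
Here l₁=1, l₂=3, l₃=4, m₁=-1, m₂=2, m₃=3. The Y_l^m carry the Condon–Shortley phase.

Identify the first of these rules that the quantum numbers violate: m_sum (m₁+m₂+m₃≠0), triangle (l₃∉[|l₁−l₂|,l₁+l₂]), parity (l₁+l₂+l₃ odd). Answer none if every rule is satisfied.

m_sum

Σmᵢ = 4  ✗
l₃∈[|l₁−l₂|,l₁+l₂]=[2,4], have l₃=4
Σlᵢ = 8 ⇒ even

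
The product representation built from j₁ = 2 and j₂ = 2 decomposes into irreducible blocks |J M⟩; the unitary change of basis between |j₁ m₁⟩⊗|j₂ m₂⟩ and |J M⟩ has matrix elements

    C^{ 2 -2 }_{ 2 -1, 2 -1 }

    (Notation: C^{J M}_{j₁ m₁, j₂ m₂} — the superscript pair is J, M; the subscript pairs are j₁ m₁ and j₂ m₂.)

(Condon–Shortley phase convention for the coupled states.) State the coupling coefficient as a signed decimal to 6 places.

−√(3/7) ≈ -0.654654

√[5·2!2!2!/7! · 1!3!1!3!0!4!] = √(48/7)
  +(−1)^1/∏(1,1,2,0,0,2)! = -1/4  (running -1/4)
⟨..|..⟩ = √(48/7)·(-1/4) = -0.654654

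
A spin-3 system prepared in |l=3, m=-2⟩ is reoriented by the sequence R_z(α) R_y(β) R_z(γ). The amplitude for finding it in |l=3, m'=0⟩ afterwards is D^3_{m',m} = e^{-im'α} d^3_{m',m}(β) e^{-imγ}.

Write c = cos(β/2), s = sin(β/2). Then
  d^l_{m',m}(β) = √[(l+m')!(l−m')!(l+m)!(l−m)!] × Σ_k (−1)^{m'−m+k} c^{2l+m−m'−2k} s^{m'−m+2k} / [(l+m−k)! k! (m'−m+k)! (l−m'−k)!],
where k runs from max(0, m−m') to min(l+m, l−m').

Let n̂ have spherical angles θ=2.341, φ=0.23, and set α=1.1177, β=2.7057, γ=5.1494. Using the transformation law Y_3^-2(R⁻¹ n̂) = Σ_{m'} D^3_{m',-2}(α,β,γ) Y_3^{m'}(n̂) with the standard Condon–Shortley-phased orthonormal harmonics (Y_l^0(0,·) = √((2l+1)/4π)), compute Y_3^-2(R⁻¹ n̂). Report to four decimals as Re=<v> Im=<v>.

Need the full column D^3_{m',-2} for m'=−3..3 at α=1.1177, β=2.7057, γ=5.1494.
cos(β/2)=0.216225, sin(β/2)=0.976344
d^3_{-3,-2}: single k=1 term ⇒ +0.001130;  D = +0.000527+0.001000i
d^3_{-2,-2}: k∈[0..1] ⇒ +0.000102 -0.010418 = -0.010316;  D = -0.010311+0.000332i
d^3_{-1,-2}: k∈[0..1] ⇒ -0.001459 +0.059505 = +0.058046;  D = +0.023718-0.052979i
d^3_{0,-2}: k∈[0..1] ⇒ +0.011413 -0.232693 = -0.221280;  D = +0.142006+0.169703i
d^3_{1,-2}: k∈[0..1] ⇒ -0.059505 +0.606623 = +0.547118;  D = -0.530955+0.132005i
d^3_{2,-2}: k∈[0..1] ⇒ +0.212419 -0.866196 = -0.653777;  D = +0.135914-0.639493i
d^3_{3,-2}: single k=0 term ⇒ -0.469889;  D = -0.370483-0.289029i
Y_3^{m'}(θ=2.341,φ=0.23) and Σ D·Y over m':
  (+0.0005+0.0010i)·(+0.1190-0.0982i)  (-0.0103+0.0003i)·(-0.3285+0.1628i)  (+0.0237-0.0530i)·(+0.3216-0.0753i)  (+0.1420+0.1697i)·(+0.1497+0.0000i)  (-0.5310+0.1320i)·(-0.3216-0.0753i)  (+0.1359-0.6395i)·(-0.3285-0.1628i)  (-0.3705-0.2890i)·(-0.1190-0.0982i)
Y_3^-2(R⁻¹ n̂) = +0.076070+0.261107i

Re=0.0761 Im=0.2611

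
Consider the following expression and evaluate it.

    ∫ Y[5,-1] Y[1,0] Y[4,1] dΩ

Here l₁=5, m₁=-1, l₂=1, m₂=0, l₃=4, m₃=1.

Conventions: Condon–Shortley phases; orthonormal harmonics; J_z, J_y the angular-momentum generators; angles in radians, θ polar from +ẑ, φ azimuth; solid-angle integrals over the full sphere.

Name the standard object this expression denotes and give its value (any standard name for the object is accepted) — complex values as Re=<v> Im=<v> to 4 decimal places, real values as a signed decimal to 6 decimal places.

This is a Gaunt coefficient — the integral of a triple product of spherical harmonics over the sphere.
Checks pass: Σm=0; 10 even; l₃=4∈[4,6].
(2·5+1)(2·1+1)(2·4+1) = 297
Δ: 2! 8! 0! / 11! → 1/495
sum: t=1:−1/576 = -1/576
3j²(5 1 4; 0 0 0) = Δ·Π!·Σ² = 5/99  (sign -1)
sum: t=1:−1/720 = -1/720
3j²(5 1 4; -1 0 1) = Δ·Π!·Σ² = 8/165  (sign +1)
combine: 4πI² = 297·5/99·8/165 = 8/11
take √, sign -1: I = -0.24057125

Gaunt coefficient, -0.240571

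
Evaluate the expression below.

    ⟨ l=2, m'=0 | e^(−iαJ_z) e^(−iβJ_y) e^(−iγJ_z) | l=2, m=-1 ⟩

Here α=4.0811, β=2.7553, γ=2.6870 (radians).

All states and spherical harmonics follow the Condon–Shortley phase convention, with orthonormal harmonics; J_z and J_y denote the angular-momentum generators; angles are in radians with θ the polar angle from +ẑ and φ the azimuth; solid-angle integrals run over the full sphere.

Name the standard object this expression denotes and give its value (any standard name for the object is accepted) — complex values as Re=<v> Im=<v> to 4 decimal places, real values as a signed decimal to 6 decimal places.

This is a Wigner D-matrix element — the rotation-matrix element ⟨l m'| R(α,β,γ) |l m⟩ in the angular-momentum basis.
First d^2_{0,-1}(β=2.7553), then the phase factors e^{-i(0)α} and e^{-i(-1)γ}:
With c≡cos(β/2)=0.191948 and s≡sin(β/2)=0.981405, N=[2·2·1·6]^{1/2}=4.898979
k: max(0,(-1)−(0))=0 … min(2+(-1),2−(0))=1
  k=0: (−1)^1·4.8990/(2)·0.1919^3·0.9814^1 = -0.017001
  k=1: (−1)^2·4.8990/(2)·0.1919^1·0.9814^3 = +0.444430
d^2_{0,-1}(2.7553) = -0.017001 +0.444430 = +0.427429
D = (+1.000000+0.000000i)·(+0.427429)·(-0.898440+0.439096i) = -0.384019+0.187683i

Wigner D-matrix element, Re=-0.3840 Im=0.1877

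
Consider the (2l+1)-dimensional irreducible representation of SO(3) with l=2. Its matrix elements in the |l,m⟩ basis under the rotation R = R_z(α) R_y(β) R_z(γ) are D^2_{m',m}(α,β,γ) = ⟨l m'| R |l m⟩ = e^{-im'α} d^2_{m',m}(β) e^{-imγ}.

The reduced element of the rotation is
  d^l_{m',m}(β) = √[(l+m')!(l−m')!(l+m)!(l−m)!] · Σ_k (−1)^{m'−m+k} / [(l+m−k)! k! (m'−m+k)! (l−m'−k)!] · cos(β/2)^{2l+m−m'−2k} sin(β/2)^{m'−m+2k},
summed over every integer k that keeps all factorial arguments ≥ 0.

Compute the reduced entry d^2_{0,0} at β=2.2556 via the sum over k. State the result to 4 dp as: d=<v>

d^2_{0,0}(β=2.2556) via the finite sum:
c=cos(2.255600/2)=0.428648, s=sin(2.255600/2)=0.903471; N=√[2·2·2·2]=4.000000
k: max(0,(0)−(0))=0 … min(2+(0),2−(0))=2
  k=0: (−1)^0·4.0000/(4)·0.4286^4·0.9035^0 = +0.033760
  k=1: (−1)^1·4.0000/(1)·0.4286^2·0.9035^2 = -0.599917
  k=2: (−1)^2·4.0000/(4)·0.4286^0·0.9035^4 = +0.666281
d^2_{0,0}(2.2556) = +0.033760 -0.599917 +0.666281 = +0.100124

d=0.1001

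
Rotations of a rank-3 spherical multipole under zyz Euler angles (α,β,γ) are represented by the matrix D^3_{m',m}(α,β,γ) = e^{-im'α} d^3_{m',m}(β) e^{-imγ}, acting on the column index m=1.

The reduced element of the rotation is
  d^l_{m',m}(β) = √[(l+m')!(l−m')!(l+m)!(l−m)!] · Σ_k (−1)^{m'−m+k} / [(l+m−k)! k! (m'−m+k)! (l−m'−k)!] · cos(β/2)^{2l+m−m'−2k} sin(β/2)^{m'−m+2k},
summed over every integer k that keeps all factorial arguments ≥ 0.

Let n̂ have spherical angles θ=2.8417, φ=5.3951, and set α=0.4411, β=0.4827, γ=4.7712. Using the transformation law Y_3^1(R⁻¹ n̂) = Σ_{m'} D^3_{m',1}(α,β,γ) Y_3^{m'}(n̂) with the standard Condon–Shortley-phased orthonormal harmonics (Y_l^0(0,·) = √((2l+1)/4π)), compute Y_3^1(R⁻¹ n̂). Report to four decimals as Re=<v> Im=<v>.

Need the full column D^3_{m',1} for m'=−3..3 at α=0.4411, β=0.4827, γ=4.7712.
cos(β/2)=0.971016, sin(β/2)=0.239014
d^3_{-3,1}: single k=4 term ⇒ +0.011918;  D = -0.011363+0.003594i
d^3_{-2,1}: k∈[3..4] ⇒ +0.079064 -0.002395 = +0.076669;  D = -0.056233+0.052115i
d^3_{-1,1}: k∈[2..4] ⇒ +0.304721 -0.024617 +0.000186 = +0.280291;  D = -0.104561+0.260057i
d^3_{0,1}: k∈[1..3] ⇒ +0.714736 -0.129915 +0.002624 = +0.587445;  D = +0.034528+0.586429i
d^3_{1,1}: k∈[0..2] ⇒ +0.838222 -0.406295 +0.018463 = +0.450389;  D = +0.215893+0.395273i
d^3_{2,1}: k∈[0..1] ⇒ -0.652462 +0.079064 = -0.573398;  D = -0.463394-0.337715i
d^3_{3,1}: single k=0 term ⇒ +0.196697;  D = +0.193206+0.036894i
Y_3^{m'}(θ=2.8417,φ=5.3951) and Σ D·Y over m':
  (-0.0114+0.0036i)·(-0.0096+0.0049i)  (-0.0562+0.0521i)·(+0.0174-0.0834i)  (-0.1046+0.2601i)·(+0.2147+0.2640i)  (+0.0345+0.5864i)·(-0.5575+0.0000i)  (+0.2159+0.3953i)·(-0.2147+0.2640i)  (-0.4634-0.3377i)·(+0.0174+0.0834i)  (+0.1932+0.0369i)·(+0.0096+0.0049i)
Y_3^1(R⁻¹ n̂) = -0.235781-0.364264i

Re=-0.2358 Im=-0.3643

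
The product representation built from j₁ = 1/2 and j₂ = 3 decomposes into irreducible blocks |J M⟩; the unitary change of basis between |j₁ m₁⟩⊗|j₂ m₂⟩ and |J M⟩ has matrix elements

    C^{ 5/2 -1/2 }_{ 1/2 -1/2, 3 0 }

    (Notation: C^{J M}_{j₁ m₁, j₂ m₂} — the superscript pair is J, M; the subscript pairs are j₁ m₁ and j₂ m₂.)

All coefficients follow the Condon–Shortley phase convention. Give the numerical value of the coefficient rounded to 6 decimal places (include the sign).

triangle: 1!×0!×5!/7! = 120/5040
(j±m)!: 0!×1!×3!×3!×2!×3! = 432
prefactor² = (2J+1)×Δ×N² = 432/7
  k=1: −1/(1!×0!×0!×2!×0!×3!) = -1/12
Σ = -1/12  ⇒  CG² = 432/7×(-1/12)² = 3/7
CG = −√(3/7) = -0.654654

−√(3/7) = -0.654654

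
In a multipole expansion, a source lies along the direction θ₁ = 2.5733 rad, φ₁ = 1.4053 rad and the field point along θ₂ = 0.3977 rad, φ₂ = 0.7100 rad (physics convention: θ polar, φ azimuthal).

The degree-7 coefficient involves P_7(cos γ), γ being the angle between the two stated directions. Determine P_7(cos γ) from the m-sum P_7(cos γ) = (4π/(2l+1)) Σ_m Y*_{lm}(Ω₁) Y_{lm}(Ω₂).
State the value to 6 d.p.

Summing Y*_{l m}(θ₁,φ₁)·Y_{l m}(θ₂,φ₂) over m ∈ [−7, 7]; prefactor 4π/(2·7+1) = 0.837758:
  term(m=-7) = +0.000001-0.000004i   from Y*(Ω₁)=-0.005992-0.002621i, Y(Ω₂)=+0.000167+0.000632i
  term(m=-6) = +0.000115+0.000191i   from Y*(Ω₁)=+0.020931-0.032100i, Y(Ω₂)=-0.002545+0.005236i
  term(m=-5) = -0.004141-0.001441i   from Y*(Ω₁)=+0.100445+0.092327i, Y(Ω₂)=-0.029492+0.012762i
  term(m=-4) = +0.037100-0.013981i   from Y*(Ω₁)=-0.255186+0.198864i, Y(Ω₂)=-0.117015-0.036401i
  term(m=-3) = -0.077532+0.136964i   from Y*(Ω₁)=-0.232277-0.428751i, Y(Ω₂)=-0.171227-0.273596i
  term(m=-2) = -0.033152-0.181980i   from Y*(Ω₁)=+0.325775-0.111947i, Y(Ω₂)=+0.080668-0.530888i
  term(m=-1) = -0.051937-0.043330i   from Y*(Ω₁)=-0.028925-0.173181i, Y(Ω₂)=+0.292141-0.251104i
  term(m=+0) = -0.116205+0.000000i   from Y*(Ω₁)=+0.411752-0.000000i, Y(Ω₂)=-0.282221+0.000000i
  term(m=+1) = -0.051937+0.043330i   from Y*(Ω₁)=+0.028925-0.173181i, Y(Ω₂)=-0.292141-0.251104i
  term(m=+2) = -0.033152+0.181980i   from Y*(Ω₁)=+0.325775+0.111947i, Y(Ω₂)=+0.080668+0.530888i
  term(m=+3) = -0.077532-0.136964i   from Y*(Ω₁)=+0.232277-0.428751i, Y(Ω₂)=+0.171227-0.273596i
  term(m=+4) = +0.037100+0.013981i   from Y*(Ω₁)=-0.255186-0.198864i, Y(Ω₂)=-0.117015+0.036401i
  term(m=+5) = -0.004141+0.001441i   from Y*(Ω₁)=-0.100445+0.092327i, Y(Ω₂)=+0.029492+0.012762i
  term(m=+6) = +0.000115-0.000191i   from Y*(Ω₁)=+0.020931+0.032100i, Y(Ω₂)=-0.002545-0.005236i
  term(m=+7) = +0.000001+0.000004i   from Y*(Ω₁)=+0.005992-0.002621i, Y(Ω₂)=-0.000167+0.000632i
Total Σ_m = -0.375297-0.000000i. Multiply by 0.837758: -0.314408-0.000000i. P_7(cos γ) = -0.314408

-0.314408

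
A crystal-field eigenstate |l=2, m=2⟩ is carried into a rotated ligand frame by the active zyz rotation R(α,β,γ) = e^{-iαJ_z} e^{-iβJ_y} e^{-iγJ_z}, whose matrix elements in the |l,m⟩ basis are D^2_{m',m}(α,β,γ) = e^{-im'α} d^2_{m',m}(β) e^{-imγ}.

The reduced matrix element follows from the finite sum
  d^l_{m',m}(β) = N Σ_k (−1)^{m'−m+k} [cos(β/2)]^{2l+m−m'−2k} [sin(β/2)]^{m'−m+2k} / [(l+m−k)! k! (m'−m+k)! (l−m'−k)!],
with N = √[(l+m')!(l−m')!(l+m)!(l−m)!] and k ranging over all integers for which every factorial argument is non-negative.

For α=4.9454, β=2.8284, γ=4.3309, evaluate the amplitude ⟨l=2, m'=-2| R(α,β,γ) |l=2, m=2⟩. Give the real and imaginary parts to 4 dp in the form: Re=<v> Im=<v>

Split into d^2_{-2,2}(β=2.8284) × two z-phases.
c=cos(2.828400/2)=0.155957, s=sin(2.828400/2)=0.987764; N=√[1·24·24·1]=24.000000
k∈{4} keeps every argument non-negative
  k=4: (−1)^0·24.0000/(24)·0.1560^0·0.9878^4 = +0.951946
d^2_{-2,2}(2.8284) = +0.951946
Phases: e^{-i·(-2)·4.9454}=-0.893363-0.449336i, e^{-i·(2)·4.3309}=-0.722781-0.691077i ⇒ D=+0.319073+0.896880i

Re=0.3191 Im=0.8969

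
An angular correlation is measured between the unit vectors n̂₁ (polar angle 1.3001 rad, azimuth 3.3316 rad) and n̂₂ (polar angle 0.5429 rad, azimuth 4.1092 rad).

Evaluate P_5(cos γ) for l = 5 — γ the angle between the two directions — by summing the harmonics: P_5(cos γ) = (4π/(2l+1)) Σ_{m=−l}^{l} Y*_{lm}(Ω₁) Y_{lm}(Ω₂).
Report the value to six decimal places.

Summing Y*_{l m}(θ₁,φ₁)·Y_{l m}(θ₂,φ₂) over m ∈ [−5, 5]; prefactor 4π/(2·5+1) = 1.142397:
  [-5]  conj(Y_{5,-5})(Ω₁) = (-0.224262, -0.313629) ; Y_{5,-5}(Ω₂) = (-0.002140, -0.016946) ; Δ = (-0.004835, 0.004472)
  [-4]  conj(Y_{5,-4})(Ω₁) = (0.245242, 0.233104) ; Y_{5,-4}(Ω₂) = (-0.066776, 0.059620) ; Δ = (-0.030274, -0.000945)
  [-3]  conj(Y_{5,-3})(Ω₁) = (0.092885, 0.059539) ; Y_{5,-3}(Ω₂) = (0.259448, 0.063153) ; Δ = (0.020339, 0.021313)
  [-2]  conj(Y_{5,-2})(Ω₁) = (-0.306939, -0.122601) ; Y_{5,-2}(Ω₂) = (-0.165544, -0.433980) ; Δ = (-0.002394, 0.153501)
  [-1]  conj(Y_{5,-1})(Ω₁) = (-0.032219, -0.006197) ; Y_{5,-1}(Ω₂) = (-0.189866, 0.275635) ; Δ = (0.007825, -0.007704)
  [+0]  conj(Y_{5,0})(Ω₁) = (0.322636, -0.000000) ; Y_{5,0}(Ω₂) = (-0.246181, 0.000000) ; Δ = (-0.079427, 0.000000)
  [+1]  conj(Y_{5,1})(Ω₁) = (0.032219, -0.006197) ; Y_{5,1}(Ω₂) = (0.189866, 0.275635) ; Δ = (0.007825, 0.007704)
  [+2]  conj(Y_{5,2})(Ω₁) = (-0.306939, 0.122601) ; Y_{5,2}(Ω₂) = (-0.165544, 0.433980) ; Δ = (-0.002394, -0.153501)
  [+3]  conj(Y_{5,3})(Ω₁) = (-0.092885, 0.059539) ; Y_{5,3}(Ω₂) = (-0.259448, 0.063153) ; Δ = (0.020339, -0.021313)
  [+4]  conj(Y_{5,4})(Ω₁) = (0.245242, -0.233104) ; Y_{5,4}(Ω₂) = (-0.066776, -0.059620) ; Δ = (-0.030274, 0.000945)
  [+5]  conj(Y_{5,5})(Ω₁) = (0.224262, -0.313629) ; Y_{5,5}(Ω₂) = (0.002140, -0.016946) ; Δ = (-0.004835, -0.004472)
Total Σ_m = (-0.098104, -0.000000). Multiply by 1.142397: (-0.112074, -0.000000). P_5(cos γ) = -0.112074

-0.112074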